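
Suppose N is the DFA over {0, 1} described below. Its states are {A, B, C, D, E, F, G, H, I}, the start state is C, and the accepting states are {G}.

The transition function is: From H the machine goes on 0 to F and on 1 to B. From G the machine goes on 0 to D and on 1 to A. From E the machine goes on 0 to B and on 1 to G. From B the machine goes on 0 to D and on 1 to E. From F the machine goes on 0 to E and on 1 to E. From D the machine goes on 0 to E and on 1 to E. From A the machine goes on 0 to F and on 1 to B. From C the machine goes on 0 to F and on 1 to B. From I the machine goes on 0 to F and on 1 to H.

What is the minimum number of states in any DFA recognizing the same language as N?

5

States {H,I} cannot be reached from the start state, so discard them.
Initial partition by acceptance: {G} | {A,B,C,D,E,F}.
Refine {A,B,C,D,E,F} on symbol 1: members go to different blocks, giving {A,B,C,D,F} and {E}.
Refine {A,B,C,D,F} on symbol 0: members go to different blocks, giving {A,B,C} and {D,F}.
Split {A,B,C} by δ(·,1) → {A,C} and {B}.
Stable partition: {G} | {A,C} | {E} | {D,F} | {B} — 5 equivalence classes.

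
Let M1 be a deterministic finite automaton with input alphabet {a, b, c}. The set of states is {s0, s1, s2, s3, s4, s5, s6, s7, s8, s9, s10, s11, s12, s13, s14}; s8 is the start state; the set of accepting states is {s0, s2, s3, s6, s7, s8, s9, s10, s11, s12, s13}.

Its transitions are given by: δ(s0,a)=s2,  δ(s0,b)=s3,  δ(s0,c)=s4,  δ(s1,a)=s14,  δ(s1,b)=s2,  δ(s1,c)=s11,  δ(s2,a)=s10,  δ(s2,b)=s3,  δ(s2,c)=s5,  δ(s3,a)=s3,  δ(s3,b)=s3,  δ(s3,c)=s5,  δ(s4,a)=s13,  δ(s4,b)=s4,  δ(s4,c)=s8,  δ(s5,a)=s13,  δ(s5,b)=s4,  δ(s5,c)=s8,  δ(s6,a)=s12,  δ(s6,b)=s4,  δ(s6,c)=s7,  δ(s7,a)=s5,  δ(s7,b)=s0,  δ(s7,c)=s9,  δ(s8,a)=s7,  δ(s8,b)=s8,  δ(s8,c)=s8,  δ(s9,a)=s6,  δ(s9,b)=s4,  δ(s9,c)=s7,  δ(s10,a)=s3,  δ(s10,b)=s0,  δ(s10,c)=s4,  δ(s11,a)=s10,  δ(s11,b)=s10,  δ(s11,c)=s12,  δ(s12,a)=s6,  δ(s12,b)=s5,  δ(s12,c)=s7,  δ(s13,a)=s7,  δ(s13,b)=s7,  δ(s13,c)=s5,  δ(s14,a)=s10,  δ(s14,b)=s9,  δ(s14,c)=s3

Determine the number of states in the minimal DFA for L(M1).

Reachable states from the start: {s0,s2,s3,s4,s5,s6,s7,s8,s9,s10,s12,s13}. Unreachable: {s1,s11,s14} — drop them.
Start with accepting vs non-accepting: {s0,s2,s3,s6,s7,s8,s9,s10,s12,s13} | {s4,s5}.
Refine {s0,s2,s3,s6,s7,s8,s9,s10,s12,s13} on symbol a: members go to different blocks, giving {s0,s2,s3,s6,s8,s9,s10,s12,s13} and {s7}.
Refine {s0,s2,s3,s6,s8,s9,s10,s12,s13} on symbol a: members go to different blocks, giving {s0,s2,s3,s6,s9,s10,s12} and {s8,s13}.
On input b, block {s0,s2,s3,s6,s9,s10,s12} splits into {s0,s2,s3,s10} and {s6,s9,s12}.
On input b, block {s8,s13} splits into {s8} and {s13}.
Stable partition: {s0,s2,s3,s10} | {s4,s5} | {s7} | {s8} | {s6,s9,s12} | {s13} — 6 equivalence classes.

6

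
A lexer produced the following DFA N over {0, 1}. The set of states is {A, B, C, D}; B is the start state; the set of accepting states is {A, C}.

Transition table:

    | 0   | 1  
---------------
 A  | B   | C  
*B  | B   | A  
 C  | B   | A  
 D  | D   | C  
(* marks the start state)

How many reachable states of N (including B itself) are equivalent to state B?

Reachable states from the start: {A,B,C}. Unreachable: {D} — drop them.
Initial partition by acceptance: {A,C} | {B}.
No further refinement is possible. Final partition (2 blocks): {A,C} | {B}.
State B belongs to the block {B}, which has 1 states.

1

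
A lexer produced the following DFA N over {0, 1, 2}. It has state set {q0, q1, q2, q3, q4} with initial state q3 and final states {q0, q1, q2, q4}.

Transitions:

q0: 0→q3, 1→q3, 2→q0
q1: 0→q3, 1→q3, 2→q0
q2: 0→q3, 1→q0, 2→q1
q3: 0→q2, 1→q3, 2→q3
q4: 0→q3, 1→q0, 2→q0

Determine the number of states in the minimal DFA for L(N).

States {q4} cannot be reached from the start state, so discard them.
Start with accepting vs non-accepting: {q0,q1,q2} | {q3}.
Refine {q0,q1,q2} on symbol 1: members go to different blocks, giving {q0,q1} and {q2}.
The partition is now stable with 3 blocks: {q0,q1} | {q3} | {q2}.

3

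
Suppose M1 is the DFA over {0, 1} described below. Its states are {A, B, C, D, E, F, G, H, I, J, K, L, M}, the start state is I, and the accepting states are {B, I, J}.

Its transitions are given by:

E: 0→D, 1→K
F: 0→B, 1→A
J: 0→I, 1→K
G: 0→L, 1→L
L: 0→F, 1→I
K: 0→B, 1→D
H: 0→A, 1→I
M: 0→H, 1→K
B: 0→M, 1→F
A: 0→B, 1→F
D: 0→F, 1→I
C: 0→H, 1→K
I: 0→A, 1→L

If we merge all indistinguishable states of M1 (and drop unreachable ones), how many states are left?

6

States {C,E,G,J} cannot be reached from the start state, so discard them.
Initial partition by acceptance: {B,I} | {A,D,F,H,K,L,M}.
Split {A,D,F,H,K,L,M} by δ(·,0) → {D,H,L,M} and {A,F,K}.
On input 0, block {B,I} splits into {B} and {I}.
Split {D,H,L,M} by δ(·,0) → {D,H,L} and {M}.
Refine {A,F,K} on symbol 1: members go to different blocks, giving {A,F} and {K}.
No further refinement is possible. Final partition (6 blocks): {B} | {D,H,L} | {A,F} | {I} | {M} | {K}.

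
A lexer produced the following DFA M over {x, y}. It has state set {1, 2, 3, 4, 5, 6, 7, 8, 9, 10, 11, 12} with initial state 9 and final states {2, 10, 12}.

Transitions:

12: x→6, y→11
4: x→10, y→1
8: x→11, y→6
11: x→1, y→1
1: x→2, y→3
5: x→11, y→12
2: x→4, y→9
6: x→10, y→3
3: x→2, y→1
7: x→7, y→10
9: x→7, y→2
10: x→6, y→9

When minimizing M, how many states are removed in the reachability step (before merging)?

Starting at 9 and following transitions, the reachable set is {1, 2, 3, 4, 6, 7, 9, 10}. That leaves 5, 8, 11, 12 unreachable — 4 in total.

4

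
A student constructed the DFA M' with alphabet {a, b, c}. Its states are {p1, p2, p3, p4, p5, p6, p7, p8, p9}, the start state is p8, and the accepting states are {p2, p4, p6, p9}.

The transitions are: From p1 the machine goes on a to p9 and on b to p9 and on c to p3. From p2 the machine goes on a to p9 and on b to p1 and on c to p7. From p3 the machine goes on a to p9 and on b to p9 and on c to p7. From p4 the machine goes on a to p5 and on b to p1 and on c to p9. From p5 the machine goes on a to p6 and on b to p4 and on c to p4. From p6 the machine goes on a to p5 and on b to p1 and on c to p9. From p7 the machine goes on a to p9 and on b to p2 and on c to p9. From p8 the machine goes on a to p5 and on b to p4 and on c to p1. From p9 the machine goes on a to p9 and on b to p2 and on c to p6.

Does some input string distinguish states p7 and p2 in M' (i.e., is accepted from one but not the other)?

Yes

All states are reachable from the start state.
Initial partition by acceptance: {p2,p4,p6,p9} | {p1,p3,p5,p7,p8}.
Split {p2,p4,p6,p9} by δ(·,a) → {p2,p9} and {p4,p6}.
Split {p2,p9} by δ(·,b) → {p2} and {p9}.
Split {p1,p3,p5,p7,p8} by δ(·,a) → {p1,p3,p7} and {p5} and {p8}.
Refine {p1,p3,p7} on symbol b: members go to different blocks, giving {p1,p3} and {p7}.
On input c, block {p1,p3} splits into {p1} and {p3}.
Stable partition: {p2} | {p1} | {p4,p6} | {p9} | {p5} | {p8} | {p7} | {p3} — 8 equivalence classes.
p7 and p2 end up in different blocks, so they are distinguishable. For instance, the string 'ε' is accepted from only p2.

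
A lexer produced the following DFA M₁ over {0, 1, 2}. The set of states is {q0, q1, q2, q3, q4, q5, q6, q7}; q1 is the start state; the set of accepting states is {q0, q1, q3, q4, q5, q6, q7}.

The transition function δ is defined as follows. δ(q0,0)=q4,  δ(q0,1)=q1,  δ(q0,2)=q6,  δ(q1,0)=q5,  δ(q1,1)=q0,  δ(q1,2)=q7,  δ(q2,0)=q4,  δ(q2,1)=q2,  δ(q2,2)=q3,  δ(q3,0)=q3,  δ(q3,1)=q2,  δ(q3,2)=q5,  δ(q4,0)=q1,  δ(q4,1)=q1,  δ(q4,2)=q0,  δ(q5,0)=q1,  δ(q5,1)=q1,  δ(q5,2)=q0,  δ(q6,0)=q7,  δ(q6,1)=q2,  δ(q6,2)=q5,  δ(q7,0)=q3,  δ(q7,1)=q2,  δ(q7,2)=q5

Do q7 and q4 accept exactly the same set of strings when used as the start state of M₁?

No

All states are reachable from the start state.
P0 = {q0,q1,q3,q4,q5,q6,q7} | {q2}.
On input 1, block {q0,q1,q3,q4,q5,q6,q7} splits into {q0,q1,q4,q5} and {q3,q6,q7}.
On input 2, block {q0,q1,q4,q5} splits into {q0,q1} and {q4,q5}.
No further refinement is possible. Final partition (4 blocks): {q0,q1} | {q2} | {q3,q6,q7} | {q4,q5}.
q7 and q4 end up in different blocks, so they are distinguishable. For instance, the string '1' is accepted from only q4.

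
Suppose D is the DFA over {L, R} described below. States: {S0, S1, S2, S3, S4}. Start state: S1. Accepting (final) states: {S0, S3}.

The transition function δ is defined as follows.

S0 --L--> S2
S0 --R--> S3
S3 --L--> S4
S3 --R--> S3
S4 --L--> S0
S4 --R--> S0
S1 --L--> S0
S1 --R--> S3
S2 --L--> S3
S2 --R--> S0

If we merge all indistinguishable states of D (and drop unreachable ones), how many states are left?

Every state is reachable, so we keep all 5.
Start with accepting vs non-accepting: {S0,S3} | {S1,S2,S4}.
The partition is now stable with 2 blocks: {S0,S3} | {S1,S2,S4}.

2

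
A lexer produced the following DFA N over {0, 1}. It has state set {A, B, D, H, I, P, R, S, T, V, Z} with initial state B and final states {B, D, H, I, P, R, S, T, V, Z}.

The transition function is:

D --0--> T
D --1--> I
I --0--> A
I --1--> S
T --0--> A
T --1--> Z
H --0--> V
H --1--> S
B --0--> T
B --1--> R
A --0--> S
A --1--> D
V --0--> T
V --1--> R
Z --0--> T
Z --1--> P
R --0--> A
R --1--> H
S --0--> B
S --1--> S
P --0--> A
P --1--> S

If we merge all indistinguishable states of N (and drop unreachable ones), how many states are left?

P0 = {B,D,H,I,P,R,S,T,V,Z} | {A}.
On input 0, block {B,D,H,I,P,R,S,T,V,Z} splits into {B,D,H,S,V,Z} and {I,P,R,T}.
Refine {B,D,H,S,V,Z} on symbol 0: members go to different blocks, giving {B,D,V,Z} and {H,S}.
Refine {I,P,R,T} on symbol 1: members go to different blocks, giving {I,P,R} and {T}.
The partition is now stable with 5 blocks: {B,D,V,Z} | {A} | {I,P,R} | {H,S} | {T}.

5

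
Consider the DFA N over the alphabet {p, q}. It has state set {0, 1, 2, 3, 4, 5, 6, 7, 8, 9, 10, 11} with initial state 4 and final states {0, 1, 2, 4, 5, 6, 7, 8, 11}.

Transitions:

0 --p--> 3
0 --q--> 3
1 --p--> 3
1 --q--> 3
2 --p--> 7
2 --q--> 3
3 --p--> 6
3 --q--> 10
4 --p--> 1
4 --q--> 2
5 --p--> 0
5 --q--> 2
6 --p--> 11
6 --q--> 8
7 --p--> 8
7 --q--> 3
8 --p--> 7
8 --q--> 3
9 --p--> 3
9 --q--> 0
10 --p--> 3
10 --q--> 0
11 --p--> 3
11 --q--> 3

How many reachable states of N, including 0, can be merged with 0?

3

States {5,9} cannot be reached from the start state, so discard them.
Initial partition by acceptance: {0,1,2,4,6,7,8,11} | {3,10}.
Refine {0,1,2,4,6,7,8,11} on symbol p: members go to different blocks, giving {2,4,6,7,8} and {0,1,11}.
Refine {2,4,6,7,8} on symbol p: members go to different blocks, giving {2,7,8} and {4,6}.
Split {3,10} by δ(·,p) → {3} and {10}.
The partition is now stable with 5 blocks: {2,7,8} | {3} | {0,1,11} | {4,6} | {10}.
State 0 belongs to the block {0,1,11}, which has 3 states.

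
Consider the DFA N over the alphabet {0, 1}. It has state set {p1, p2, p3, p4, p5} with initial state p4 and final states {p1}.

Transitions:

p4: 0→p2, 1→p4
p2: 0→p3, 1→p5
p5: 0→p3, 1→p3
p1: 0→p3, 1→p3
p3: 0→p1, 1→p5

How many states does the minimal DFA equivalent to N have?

5

Start with accepting vs non-accepting: {p1} | {p2,p3,p4,p5}.
Split {p2,p3,p4,p5} by δ(·,0) → {p2,p4,p5} and {p3}.
Refine {p2,p4,p5} on symbol 0: members go to different blocks, giving {p2,p5} and {p4}.
Refine {p2,p5} on symbol 1: members go to different blocks, giving {p2} and {p5}.
The partition is now stable with 5 blocks: {p1} | {p2} | {p3} | {p4} | {p5}.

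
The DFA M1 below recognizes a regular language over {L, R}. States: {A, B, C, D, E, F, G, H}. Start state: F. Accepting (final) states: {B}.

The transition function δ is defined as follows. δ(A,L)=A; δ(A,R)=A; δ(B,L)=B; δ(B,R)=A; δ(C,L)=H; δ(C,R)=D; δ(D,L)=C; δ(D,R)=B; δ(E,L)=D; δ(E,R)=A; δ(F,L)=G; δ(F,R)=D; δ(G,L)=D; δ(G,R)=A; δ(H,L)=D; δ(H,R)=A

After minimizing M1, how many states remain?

5

First remove the unreachable states {E}; 7 states remain.
Initial partition by acceptance: {B} | {A,C,D,F,G,H}.
Refine {A,C,D,F,G,H} on symbol R: members go to different blocks, giving {A,C,F,G,H} and {D}.
On input L, block {A,C,F,G,H} splits into {A,C,F} and {G,H}.
Split {A,C,F} by δ(·,L) → {C,F} and {A}.
The partition is now stable with 5 blocks: {B} | {C,F} | {D} | {G,H} | {A}.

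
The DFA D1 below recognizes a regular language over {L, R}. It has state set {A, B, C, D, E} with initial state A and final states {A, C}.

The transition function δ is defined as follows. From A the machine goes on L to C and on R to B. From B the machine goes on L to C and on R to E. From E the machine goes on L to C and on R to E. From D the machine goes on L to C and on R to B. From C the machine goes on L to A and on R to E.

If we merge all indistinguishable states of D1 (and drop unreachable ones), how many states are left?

States {D} cannot be reached from the start state, so discard them.
Initial partition by acceptance: {A,C} | {B,E}.
The partition is now stable with 2 blocks: {A,C} | {B,E}.

2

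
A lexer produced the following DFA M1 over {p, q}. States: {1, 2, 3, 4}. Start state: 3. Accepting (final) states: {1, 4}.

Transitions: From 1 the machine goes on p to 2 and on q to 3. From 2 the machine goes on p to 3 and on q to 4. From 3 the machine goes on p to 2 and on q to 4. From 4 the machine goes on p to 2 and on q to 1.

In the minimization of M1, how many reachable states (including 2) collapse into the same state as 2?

2

P0 = {1,4} | {2,3}.
Split {1,4} by δ(·,q) → {1} and {4}.
The partition is now stable with 3 blocks: {1} | {2,3} | {4}.
State 2 belongs to the block {2,3}, which has 2 states.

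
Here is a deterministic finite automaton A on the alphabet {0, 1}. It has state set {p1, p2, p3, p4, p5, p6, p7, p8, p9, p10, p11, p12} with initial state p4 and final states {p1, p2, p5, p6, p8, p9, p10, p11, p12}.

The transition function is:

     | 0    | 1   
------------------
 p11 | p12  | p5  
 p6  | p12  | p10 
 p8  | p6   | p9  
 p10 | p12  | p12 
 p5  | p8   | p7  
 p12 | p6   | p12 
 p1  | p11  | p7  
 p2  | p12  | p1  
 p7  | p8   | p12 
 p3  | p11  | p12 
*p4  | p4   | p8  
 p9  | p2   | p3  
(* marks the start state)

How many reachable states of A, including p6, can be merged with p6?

3

Initial partition by acceptance: {p1,p2,p5,p6,p8,p9,p10,p11,p12} | {p3,p4,p7}.
On input 1, block {p1,p2,p5,p6,p8,p9,p10,p11,p12} splits into {p2,p6,p8,p10,p11,p12} and {p1,p5,p9}.
Split {p2,p6,p8,p10,p11,p12} by δ(·,1) → {p2,p8,p11} and {p6,p10,p12}.
On input 0, block {p3,p4,p7} splits into {p3,p7} and {p4}.
The partition is now stable with 5 blocks: {p2,p8,p11} | {p3,p7} | {p1,p5,p9} | {p6,p10,p12} | {p4}.
State p6 belongs to the block {p6,p10,p12}, which has 3 states.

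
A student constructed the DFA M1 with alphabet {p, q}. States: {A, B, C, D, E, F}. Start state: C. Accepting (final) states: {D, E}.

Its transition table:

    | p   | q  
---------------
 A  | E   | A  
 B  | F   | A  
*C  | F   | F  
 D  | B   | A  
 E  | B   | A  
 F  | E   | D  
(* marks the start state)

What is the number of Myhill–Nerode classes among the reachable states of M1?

5

Every state is reachable, so we keep all 6.
P0 = {D,E} | {A,B,C,F}.
Refine {A,B,C,F} on symbol p: members go to different blocks, giving {A,F} and {B,C}.
Refine {A,F} on symbol q: members go to different blocks, giving {A} and {F}.
Split {B,C} by δ(·,q) → {B} and {C}.
Stable partition: {D,E} | {A} | {B} | {F} | {C} — 5 equivalence classes.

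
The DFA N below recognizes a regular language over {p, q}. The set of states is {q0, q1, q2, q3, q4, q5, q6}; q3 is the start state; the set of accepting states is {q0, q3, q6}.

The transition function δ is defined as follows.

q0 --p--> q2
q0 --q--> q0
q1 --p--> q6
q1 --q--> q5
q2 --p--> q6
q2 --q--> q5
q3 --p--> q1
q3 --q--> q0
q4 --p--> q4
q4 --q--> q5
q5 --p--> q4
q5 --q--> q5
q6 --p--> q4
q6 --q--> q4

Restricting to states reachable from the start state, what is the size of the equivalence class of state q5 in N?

2

All states are reachable from the start state.
Initial partition by acceptance: {q0,q3,q6} | {q1,q2,q4,q5}.
Refine {q0,q3,q6} on symbol q: members go to different blocks, giving {q0,q3} and {q6}.
Split {q1,q2,q4,q5} by δ(·,p) → {q1,q2} and {q4,q5}.
No further refinement is possible. Final partition (4 blocks): {q0,q3} | {q1,q2} | {q6} | {q4,q5}.
State q5 belongs to the block {q4,q5}, which has 2 states.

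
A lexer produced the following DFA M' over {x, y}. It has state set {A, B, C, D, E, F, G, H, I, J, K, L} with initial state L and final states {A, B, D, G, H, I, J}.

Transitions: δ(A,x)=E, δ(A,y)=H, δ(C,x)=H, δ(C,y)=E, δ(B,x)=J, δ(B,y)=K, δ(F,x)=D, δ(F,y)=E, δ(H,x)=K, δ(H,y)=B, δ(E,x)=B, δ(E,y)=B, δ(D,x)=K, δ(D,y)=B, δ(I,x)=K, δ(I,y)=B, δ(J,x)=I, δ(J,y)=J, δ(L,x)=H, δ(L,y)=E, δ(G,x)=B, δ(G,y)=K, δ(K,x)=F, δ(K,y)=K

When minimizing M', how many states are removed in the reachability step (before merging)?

3

No path from L leads to A, C, G; the other 9 states are all reachable.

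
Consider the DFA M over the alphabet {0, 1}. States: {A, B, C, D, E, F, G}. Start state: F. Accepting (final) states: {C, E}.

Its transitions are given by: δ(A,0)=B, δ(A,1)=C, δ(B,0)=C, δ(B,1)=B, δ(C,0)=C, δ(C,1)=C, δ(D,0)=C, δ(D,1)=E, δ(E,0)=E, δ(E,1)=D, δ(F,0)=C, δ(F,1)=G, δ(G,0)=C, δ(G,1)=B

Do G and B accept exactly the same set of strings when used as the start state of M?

First remove the unreachable states {A,D,E}; 4 states remain.
Start with accepting vs non-accepting: {C} | {B,F,G}.
No further refinement is possible. Final partition (2 blocks): {C} | {B,F,G}.
G and B lie in the same block of the stable partition, so they are equivalent — no string distinguishes them.

Yes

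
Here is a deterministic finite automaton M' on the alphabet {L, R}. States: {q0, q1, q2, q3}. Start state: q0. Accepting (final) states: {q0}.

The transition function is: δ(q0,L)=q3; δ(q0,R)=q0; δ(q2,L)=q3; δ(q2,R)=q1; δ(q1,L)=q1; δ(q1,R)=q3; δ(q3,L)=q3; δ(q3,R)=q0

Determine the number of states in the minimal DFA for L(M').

States {q1,q2} cannot be reached from the start state, so discard them.
P0 = {q0} | {q3}.
No further refinement is possible. Final partition (2 blocks): {q0} | {q3}.

2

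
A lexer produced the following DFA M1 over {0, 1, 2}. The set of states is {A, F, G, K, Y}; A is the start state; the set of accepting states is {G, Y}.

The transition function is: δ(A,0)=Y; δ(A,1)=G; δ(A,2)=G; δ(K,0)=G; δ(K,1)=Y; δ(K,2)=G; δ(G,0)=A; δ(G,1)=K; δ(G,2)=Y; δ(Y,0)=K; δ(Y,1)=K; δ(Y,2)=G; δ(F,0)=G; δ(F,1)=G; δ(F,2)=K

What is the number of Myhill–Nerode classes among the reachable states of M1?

2

Reachable states from the start: {A,G,K,Y}. Unreachable: {F} — drop them.
Start with accepting vs non-accepting: {G,Y} | {A,K}.
The partition is now stable with 2 blocks: {G,Y} | {A,K}.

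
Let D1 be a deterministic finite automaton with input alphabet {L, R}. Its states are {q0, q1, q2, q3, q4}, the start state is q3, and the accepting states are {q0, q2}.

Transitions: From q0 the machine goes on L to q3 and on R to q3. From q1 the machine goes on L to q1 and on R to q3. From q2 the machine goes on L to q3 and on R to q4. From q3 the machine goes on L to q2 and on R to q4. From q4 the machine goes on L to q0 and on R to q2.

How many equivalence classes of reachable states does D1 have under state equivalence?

States {q1} cannot be reached from the start state, so discard them.
Start with accepting vs non-accepting: {q0,q2} | {q3,q4}.
On input R, block {q3,q4} splits into {q3} and {q4}.
On input R, block {q0,q2} splits into {q0} and {q2}.
The partition is now stable with 4 blocks: {q0} | {q3} | {q4} | {q2}.

4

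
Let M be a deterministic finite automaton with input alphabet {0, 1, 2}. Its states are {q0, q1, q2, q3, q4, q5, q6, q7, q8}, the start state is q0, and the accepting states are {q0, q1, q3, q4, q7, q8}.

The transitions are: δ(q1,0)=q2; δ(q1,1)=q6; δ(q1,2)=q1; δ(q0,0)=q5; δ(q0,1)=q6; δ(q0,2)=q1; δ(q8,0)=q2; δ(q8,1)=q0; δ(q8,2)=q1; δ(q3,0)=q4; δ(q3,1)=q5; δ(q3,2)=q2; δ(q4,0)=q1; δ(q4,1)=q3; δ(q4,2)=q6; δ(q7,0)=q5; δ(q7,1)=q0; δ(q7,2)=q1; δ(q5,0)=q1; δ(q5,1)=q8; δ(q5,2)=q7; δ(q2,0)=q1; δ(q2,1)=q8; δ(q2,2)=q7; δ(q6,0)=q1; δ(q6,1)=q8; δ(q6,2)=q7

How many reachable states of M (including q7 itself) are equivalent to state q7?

2

Reachable states from the start: {q0,q1,q2,q5,q6,q7,q8}. Unreachable: {q3,q4} — drop them.
Start with accepting vs non-accepting: {q0,q1,q7,q8} | {q2,q5,q6}.
Split {q0,q1,q7,q8} by δ(·,1) → {q0,q1} and {q7,q8}.
The partition is now stable with 3 blocks: {q0,q1} | {q2,q5,q6} | {q7,q8}.
The equivalence class containing q7 is {q7,q8}, of size 2.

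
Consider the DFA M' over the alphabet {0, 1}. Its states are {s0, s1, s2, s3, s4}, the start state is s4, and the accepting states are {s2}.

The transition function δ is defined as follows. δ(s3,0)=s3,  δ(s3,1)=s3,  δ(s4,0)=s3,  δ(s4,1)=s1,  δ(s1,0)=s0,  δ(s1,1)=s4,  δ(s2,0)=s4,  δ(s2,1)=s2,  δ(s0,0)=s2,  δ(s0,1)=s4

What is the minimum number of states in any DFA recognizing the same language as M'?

All states are reachable from the start state.
P0 = {s2} | {s0,s1,s3,s4}.
Refine {s0,s1,s3,s4} on symbol 0: members go to different blocks, giving {s1,s3,s4} and {s0}.
Refine {s1,s3,s4} on symbol 0: members go to different blocks, giving {s3,s4} and {s1}.
Split {s3,s4} by δ(·,1) → {s3} and {s4}.
The partition is now stable with 5 blocks: {s2} | {s3} | {s0} | {s1} | {s4}.

5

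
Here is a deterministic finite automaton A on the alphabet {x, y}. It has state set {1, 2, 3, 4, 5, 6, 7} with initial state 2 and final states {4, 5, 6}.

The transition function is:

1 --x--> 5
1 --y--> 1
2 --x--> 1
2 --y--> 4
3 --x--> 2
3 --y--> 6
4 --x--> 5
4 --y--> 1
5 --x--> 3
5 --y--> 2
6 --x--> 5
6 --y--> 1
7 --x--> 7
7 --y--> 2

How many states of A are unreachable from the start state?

Starting at 2 and following transitions, the reachable set is {1, 2, 3, 4, 5, 6}. That leaves 7 unreachable — 1 in total.

1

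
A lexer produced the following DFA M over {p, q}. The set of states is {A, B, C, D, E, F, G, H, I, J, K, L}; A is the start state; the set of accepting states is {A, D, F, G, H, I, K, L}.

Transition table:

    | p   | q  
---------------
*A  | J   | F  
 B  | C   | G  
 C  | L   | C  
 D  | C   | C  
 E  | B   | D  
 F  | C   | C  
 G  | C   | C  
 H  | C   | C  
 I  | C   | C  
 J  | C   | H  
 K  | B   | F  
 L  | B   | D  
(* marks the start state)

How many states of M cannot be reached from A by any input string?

Starting at A and following transitions, the reachable set is {A, B, C, D, F, G, H, J, L}. That leaves E, I, K unreachable — 3 in total.

3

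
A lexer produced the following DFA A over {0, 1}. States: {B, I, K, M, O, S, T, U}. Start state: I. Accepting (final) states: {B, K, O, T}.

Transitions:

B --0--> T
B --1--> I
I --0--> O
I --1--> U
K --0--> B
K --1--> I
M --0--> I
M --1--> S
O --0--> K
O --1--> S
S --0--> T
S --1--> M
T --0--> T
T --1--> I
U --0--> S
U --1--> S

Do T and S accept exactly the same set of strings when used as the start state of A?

No

Initial partition by acceptance: {B,K,O,T} | {I,M,S,U}.
On input 0, block {I,M,S,U} splits into {M,U} and {I,S}.
The partition is now stable with 3 blocks: {B,K,O,T} | {M,U} | {I,S}.
T and S end up in different blocks, so they are distinguishable. For instance, the string 'ε' is accepted from only T.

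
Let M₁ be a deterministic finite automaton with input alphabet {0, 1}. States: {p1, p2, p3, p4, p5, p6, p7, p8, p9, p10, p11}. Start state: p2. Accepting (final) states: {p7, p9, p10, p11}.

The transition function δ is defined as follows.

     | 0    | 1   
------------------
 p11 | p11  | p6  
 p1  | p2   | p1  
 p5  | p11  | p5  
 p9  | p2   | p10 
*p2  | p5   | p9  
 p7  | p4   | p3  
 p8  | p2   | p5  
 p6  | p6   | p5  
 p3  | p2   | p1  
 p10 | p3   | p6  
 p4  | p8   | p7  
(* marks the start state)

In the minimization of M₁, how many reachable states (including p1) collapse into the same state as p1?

2

Reachable states from the start: {p1,p2,p3,p5,p6,p9,p10,p11}. Unreachable: {p4,p7,p8} — drop them.
Start with accepting vs non-accepting: {p9,p10,p11} | {p1,p2,p3,p5,p6}.
On input 0, block {p9,p10,p11} splits into {p9,p10} and {p11}.
Split {p9,p10} by δ(·,1) → {p9} and {p10}.
Refine {p1,p2,p3,p5,p6} on symbol 0: members go to different blocks, giving {p1,p2,p3,p6} and {p5}.
On input 0, block {p1,p2,p3,p6} splits into {p1,p3,p6} and {p2}.
On input 0, block {p1,p3,p6} splits into {p1,p3} and {p6}.
No further refinement is possible. Final partition (7 blocks): {p9} | {p1,p3} | {p11} | {p10} | {p5} | {p2} | {p6}.
State p1 belongs to the block {p1,p3}, which has 2 states.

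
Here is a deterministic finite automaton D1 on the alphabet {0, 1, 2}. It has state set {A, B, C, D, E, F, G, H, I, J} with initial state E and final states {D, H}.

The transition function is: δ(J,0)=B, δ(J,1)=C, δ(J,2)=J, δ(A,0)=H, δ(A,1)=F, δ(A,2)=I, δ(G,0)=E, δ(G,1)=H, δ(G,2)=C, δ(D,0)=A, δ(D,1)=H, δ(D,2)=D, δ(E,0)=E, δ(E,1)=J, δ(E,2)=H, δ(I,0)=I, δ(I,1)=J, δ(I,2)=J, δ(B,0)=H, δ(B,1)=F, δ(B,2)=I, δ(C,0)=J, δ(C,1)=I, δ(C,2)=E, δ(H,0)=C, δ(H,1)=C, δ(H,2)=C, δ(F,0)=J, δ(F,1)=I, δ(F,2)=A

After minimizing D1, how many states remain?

7

Reachable states from the start: {A,B,C,E,F,H,I,J}. Unreachable: {D,G} — drop them.
Start with accepting vs non-accepting: {H} | {A,B,C,E,F,I,J}.
On input 0, block {A,B,C,E,F,I,J} splits into {C,E,F,I,J} and {A,B}.
On input 0, block {C,E,F,I,J} splits into {C,E,F,I} and {J}.
On input 0, block {C,E,F,I} splits into {C,F} and {E,I}.
Split {C,F} by δ(·,2) → {C} and {F}.
Split {E,I} by δ(·,2) → {E} and {I}.
No further refinement is possible. Final partition (7 blocks): {H} | {C} | {A,B} | {J} | {E} | {F} | {I}.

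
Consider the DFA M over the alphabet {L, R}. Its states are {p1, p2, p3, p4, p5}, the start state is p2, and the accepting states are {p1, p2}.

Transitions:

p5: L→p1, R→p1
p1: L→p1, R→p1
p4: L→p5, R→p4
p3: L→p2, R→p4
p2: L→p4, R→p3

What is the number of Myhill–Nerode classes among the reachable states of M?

5

P0 = {p1,p2} | {p3,p4,p5}.
On input L, block {p1,p2} splits into {p1} and {p2}.
Refine {p3,p4,p5} on symbol L: members go to different blocks, giving {p3} and {p4} and {p5}.
No further refinement is possible. Final partition (5 blocks): {p1} | {p3} | {p2} | {p4} | {p5}.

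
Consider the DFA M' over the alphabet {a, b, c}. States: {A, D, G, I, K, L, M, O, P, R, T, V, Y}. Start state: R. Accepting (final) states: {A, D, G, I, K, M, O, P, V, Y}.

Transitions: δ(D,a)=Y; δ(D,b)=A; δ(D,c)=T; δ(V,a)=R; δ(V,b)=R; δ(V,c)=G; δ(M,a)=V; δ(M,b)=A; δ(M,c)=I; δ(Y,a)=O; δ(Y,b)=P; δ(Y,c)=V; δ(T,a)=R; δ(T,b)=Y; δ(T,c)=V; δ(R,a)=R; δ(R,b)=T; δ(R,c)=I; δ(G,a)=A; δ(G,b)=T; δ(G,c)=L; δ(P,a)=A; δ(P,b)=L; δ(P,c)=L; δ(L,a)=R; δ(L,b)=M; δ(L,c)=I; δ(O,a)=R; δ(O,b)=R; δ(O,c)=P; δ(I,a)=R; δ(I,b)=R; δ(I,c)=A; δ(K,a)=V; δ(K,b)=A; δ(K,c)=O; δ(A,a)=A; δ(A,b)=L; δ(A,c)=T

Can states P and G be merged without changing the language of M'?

Yes

States {D,K} cannot be reached from the start state, so discard them.
Initial partition by acceptance: {A,G,I,M,O,P,V,Y} | {L,R,T}.
Refine {A,G,I,M,O,P,V,Y} on symbol a: members go to different blocks, giving {A,G,M,P,Y} and {I,O,V}.
Split {A,G,M,P,Y} by δ(·,a) → {A,G,P} and {M,Y}.
Split {L,R,T} by δ(·,b) → {L,T} and {R}.
No further refinement is possible. Final partition (5 blocks): {A,G,P} | {L,T} | {I,O,V} | {M,Y} | {R}.
P and G lie in the same block of the stable partition, so they are equivalent — no string distinguishes them.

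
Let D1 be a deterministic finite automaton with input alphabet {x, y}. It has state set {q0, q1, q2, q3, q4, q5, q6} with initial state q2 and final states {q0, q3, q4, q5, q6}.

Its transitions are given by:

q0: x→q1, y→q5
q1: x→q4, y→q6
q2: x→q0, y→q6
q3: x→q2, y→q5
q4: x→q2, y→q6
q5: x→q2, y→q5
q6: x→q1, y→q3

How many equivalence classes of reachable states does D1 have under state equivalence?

2

All states are reachable from the start state.
Start with accepting vs non-accepting: {q0,q3,q4,q5,q6} | {q1,q2}.
The partition is now stable with 2 blocks: {q0,q3,q4,q5,q6} | {q1,q2}.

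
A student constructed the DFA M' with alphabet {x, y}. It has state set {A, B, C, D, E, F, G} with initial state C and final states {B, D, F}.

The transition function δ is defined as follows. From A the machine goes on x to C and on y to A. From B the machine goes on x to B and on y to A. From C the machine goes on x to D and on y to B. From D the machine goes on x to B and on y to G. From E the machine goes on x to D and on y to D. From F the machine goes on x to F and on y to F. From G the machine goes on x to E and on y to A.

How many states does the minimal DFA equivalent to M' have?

3

States {F} cannot be reached from the start state, so discard them.
Initial partition by acceptance: {B,D} | {A,C,E,G}.
Split {A,C,E,G} by δ(·,x) → {A,G} and {C,E}.
Stable partition: {B,D} | {A,G} | {C,E} — 3 equivalence classes.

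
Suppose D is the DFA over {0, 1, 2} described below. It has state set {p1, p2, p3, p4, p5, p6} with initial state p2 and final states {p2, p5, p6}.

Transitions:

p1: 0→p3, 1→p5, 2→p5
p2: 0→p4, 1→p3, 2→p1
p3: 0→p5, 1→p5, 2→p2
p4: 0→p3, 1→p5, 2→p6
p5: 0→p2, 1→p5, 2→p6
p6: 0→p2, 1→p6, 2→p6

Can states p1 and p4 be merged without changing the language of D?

Yes

Initial partition by acceptance: {p2,p5,p6} | {p1,p3,p4}.
Refine {p2,p5,p6} on symbol 0: members go to different blocks, giving {p5,p6} and {p2}.
On input 0, block {p1,p3,p4} splits into {p1,p4} and {p3}.
Stable partition: {p5,p6} | {p1,p4} | {p2} | {p3} — 4 equivalence classes.
p1 and p4 lie in the same block of the stable partition, so they are equivalent — no string distinguishes them.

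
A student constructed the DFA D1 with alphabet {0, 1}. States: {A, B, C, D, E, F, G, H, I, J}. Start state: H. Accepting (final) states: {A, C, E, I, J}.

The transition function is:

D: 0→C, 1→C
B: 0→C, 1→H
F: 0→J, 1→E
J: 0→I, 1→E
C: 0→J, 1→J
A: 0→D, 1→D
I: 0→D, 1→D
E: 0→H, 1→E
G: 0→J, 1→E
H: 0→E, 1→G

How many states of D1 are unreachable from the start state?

3

No path from H leads to A, B, F; the other 7 states are all reachable.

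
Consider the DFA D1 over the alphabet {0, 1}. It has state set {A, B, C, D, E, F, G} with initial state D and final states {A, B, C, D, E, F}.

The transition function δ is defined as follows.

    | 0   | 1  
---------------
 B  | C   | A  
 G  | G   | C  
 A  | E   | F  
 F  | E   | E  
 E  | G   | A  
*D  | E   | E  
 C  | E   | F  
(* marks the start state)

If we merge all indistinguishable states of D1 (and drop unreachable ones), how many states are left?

4

First remove the unreachable states {B}; 6 states remain.
P0 = {A,C,D,E,F} | {G}.
On input 0, block {A,C,D,E,F} splits into {A,C,D,F} and {E}.
Split {A,C,D,F} by δ(·,1) → {A,C} and {D,F}.
Stable partition: {A,C} | {G} | {E} | {D,F} — 4 equivalence classes.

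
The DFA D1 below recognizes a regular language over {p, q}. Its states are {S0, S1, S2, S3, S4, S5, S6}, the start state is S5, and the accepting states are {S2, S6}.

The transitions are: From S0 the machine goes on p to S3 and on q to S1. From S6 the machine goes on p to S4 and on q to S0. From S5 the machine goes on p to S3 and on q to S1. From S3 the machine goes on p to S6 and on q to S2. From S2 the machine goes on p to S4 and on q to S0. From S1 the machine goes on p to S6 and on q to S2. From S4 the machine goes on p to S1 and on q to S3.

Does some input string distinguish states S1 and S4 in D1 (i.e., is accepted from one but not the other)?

All states are reachable from the start state.
Start with accepting vs non-accepting: {S2,S6} | {S0,S1,S3,S4,S5}.
Refine {S0,S1,S3,S4,S5} on symbol p: members go to different blocks, giving {S0,S4,S5} and {S1,S3}.
No further refinement is possible. Final partition (3 blocks): {S2,S6} | {S0,S4,S5} | {S1,S3}.
S1 and S4 end up in different blocks, so they are distinguishable. For instance, the string 'p' is accepted from only S1.

Yes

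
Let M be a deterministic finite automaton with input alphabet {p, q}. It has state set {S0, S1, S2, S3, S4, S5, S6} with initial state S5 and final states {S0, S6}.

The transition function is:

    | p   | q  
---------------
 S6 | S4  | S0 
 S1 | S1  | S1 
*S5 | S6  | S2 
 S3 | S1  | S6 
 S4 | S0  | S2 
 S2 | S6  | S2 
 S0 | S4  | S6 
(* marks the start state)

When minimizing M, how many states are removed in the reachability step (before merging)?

No path from S5 leads to S1, S3; the other 5 states are all reachable.

2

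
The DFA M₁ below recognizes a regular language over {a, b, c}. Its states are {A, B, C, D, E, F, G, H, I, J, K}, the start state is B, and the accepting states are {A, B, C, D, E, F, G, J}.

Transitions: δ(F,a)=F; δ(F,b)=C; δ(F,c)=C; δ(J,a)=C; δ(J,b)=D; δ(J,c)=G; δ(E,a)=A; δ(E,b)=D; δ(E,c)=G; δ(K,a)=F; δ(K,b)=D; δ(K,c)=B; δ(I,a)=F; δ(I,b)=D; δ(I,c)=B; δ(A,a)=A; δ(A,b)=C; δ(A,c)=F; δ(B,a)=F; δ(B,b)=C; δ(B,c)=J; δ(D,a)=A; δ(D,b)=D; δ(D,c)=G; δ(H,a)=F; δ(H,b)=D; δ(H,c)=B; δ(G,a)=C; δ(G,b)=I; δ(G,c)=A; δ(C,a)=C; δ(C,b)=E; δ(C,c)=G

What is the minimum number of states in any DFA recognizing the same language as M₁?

First remove the unreachable states {H,K}; 9 states remain.
Initial partition by acceptance: {A,B,C,D,E,F,G,J} | {I}.
On input b, block {A,B,C,D,E,F,G,J} splits into {A,B,C,D,E,F,J} and {G}.
Split {A,B,C,D,E,F,J} by δ(·,c) → {C,D,E,J} and {A,B,F}.
On input a, block {C,D,E,J} splits into {C,J} and {D,E}.
Split {A,B,F} by δ(·,c) → {B,F} and {A}.
No further refinement is possible. Final partition (6 blocks): {C,J} | {I} | {G} | {B,F} | {D,E} | {A}.

6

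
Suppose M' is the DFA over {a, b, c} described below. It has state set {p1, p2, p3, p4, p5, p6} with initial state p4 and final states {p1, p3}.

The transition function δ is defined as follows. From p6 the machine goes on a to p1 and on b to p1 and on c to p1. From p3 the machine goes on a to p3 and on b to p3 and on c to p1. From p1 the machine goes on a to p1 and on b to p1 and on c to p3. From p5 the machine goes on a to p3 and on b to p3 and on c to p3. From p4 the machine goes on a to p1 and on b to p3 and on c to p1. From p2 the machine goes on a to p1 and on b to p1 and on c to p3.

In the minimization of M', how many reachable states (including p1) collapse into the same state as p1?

First remove the unreachable states {p2,p5,p6}; 3 states remain.
P0 = {p1,p3} | {p4}.
Stable partition: {p1,p3} | {p4} — 2 equivalence classes.
The equivalence class containing p1 is {p1,p3}, of size 2.

2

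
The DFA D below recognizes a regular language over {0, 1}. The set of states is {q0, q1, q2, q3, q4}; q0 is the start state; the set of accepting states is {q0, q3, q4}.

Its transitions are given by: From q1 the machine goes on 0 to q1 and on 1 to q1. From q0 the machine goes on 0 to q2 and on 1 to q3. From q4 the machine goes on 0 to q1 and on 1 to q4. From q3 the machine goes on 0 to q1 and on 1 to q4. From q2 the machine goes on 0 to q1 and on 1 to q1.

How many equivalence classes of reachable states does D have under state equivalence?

2

Start with accepting vs non-accepting: {q0,q3,q4} | {q1,q2}.
No further refinement is possible. Final partition (2 blocks): {q0,q3,q4} | {q1,q2}.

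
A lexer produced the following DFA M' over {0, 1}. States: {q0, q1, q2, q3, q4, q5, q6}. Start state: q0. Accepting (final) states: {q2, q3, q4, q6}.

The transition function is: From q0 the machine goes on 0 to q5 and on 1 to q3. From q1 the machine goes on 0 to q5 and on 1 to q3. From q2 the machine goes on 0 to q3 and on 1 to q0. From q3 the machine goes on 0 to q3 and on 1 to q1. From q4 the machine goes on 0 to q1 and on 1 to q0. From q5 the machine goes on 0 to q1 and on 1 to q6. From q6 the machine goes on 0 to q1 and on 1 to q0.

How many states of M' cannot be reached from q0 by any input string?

No path from q0 leads to q2, q4; the other 5 states are all reachable.

2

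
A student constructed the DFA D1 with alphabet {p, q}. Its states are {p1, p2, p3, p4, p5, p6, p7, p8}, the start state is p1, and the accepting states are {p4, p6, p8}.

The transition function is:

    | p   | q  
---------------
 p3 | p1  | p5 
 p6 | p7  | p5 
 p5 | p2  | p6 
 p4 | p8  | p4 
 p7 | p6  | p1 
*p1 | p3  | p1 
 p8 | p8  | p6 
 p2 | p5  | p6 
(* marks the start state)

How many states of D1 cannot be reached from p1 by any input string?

No path from p1 leads to p4, p8; the other 6 states are all reachable.

2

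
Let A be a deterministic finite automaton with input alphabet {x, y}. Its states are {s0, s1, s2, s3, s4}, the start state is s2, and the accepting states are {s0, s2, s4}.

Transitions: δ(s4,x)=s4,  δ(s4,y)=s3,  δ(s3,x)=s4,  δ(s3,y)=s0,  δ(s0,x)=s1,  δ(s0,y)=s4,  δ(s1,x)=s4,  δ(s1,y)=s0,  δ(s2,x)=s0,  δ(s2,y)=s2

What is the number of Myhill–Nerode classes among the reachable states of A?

All states are reachable from the start state.
Initial partition by acceptance: {s0,s2,s4} | {s1,s3}.
Split {s0,s2,s4} by δ(·,x) → {s2,s4} and {s0}.
Refine {s2,s4} on symbol x: members go to different blocks, giving {s2} and {s4}.
No further refinement is possible. Final partition (4 blocks): {s2} | {s1,s3} | {s0} | {s4}.

4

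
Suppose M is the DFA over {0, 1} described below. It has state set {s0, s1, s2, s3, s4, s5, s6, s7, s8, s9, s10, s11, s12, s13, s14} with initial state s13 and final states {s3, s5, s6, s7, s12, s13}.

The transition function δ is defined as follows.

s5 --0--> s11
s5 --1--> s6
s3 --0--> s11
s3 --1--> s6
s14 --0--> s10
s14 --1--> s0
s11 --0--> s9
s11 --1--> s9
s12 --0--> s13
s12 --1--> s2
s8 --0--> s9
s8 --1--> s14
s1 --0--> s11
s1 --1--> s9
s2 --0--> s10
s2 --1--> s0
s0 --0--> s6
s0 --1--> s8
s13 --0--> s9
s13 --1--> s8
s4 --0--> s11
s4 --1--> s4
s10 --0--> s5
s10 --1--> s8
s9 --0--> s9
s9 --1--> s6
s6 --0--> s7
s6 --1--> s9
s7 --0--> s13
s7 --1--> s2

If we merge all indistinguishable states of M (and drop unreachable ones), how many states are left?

States {s1,s3,s4,s12} cannot be reached from the start state, so discard them.
Initial partition by acceptance: {s5,s6,s7,s13} | {s0,s2,s8,s9,s10,s11,s14}.
Split {s5,s6,s7,s13} by δ(·,0) → {s5,s13} and {s6,s7}.
Refine {s5,s13} on symbol 1: members go to different blocks, giving {s5} and {s13}.
Split {s0,s2,s8,s9,s10,s11,s14} by δ(·,0) → {s2,s8,s9,s11,s14} and {s0} and {s10}.
Refine {s2,s8,s9,s11,s14} on symbol 0: members go to different blocks, giving {s8,s9,s11} and {s2,s14}.
Split {s8,s9,s11} by δ(·,1) → {s8} and {s9} and {s11}.
On input 0, block {s6,s7} splits into {s6} and {s7}.
The partition is now stable with 10 blocks: {s5} | {s8} | {s6} | {s13} | {s0} | {s10} | {s2,s14} | {s9} | {s11} | {s7}.

10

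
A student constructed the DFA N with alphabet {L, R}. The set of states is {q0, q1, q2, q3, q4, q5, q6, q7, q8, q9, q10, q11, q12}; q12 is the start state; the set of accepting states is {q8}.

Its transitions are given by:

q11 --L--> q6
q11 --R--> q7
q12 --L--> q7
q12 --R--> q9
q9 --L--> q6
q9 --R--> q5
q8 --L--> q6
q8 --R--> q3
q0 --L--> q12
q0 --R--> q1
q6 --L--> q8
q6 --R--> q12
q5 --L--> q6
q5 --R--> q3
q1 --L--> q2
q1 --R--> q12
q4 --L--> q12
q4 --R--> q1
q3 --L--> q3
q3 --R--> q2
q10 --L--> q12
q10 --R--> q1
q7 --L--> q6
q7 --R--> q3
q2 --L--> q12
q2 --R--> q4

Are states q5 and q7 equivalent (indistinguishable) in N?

Reachable states from the start: {q1,q2,q3,q4,q5,q6,q7,q8,q9,q12}. Unreachable: {q0,q10,q11} — drop them.
P0 = {q8} | {q1,q2,q3,q4,q5,q6,q7,q9,q12}.
Split {q1,q2,q3,q4,q5,q6,q7,q9,q12} by δ(·,L) → {q1,q2,q3,q4,q5,q7,q9,q12} and {q6}.
Refine {q1,q2,q3,q4,q5,q7,q9,q12} on symbol L: members go to different blocks, giving {q1,q2,q3,q4,q12} and {q5,q7,q9}.
Split {q1,q2,q3,q4,q12} by δ(·,L) → {q1,q2,q3,q4} and {q12}.
Refine {q1,q2,q3,q4} on symbol L: members go to different blocks, giving {q1,q3} and {q2,q4}.
On input L, block {q1,q3} splits into {q1} and {q3}.
Split {q5,q7,q9} by δ(·,R) → {q5,q7} and {q9}.
On input R, block {q2,q4} splits into {q2} and {q4}.
Stable partition: {q8} | {q1} | {q6} | {q5,q7} | {q12} | {q2} | {q3} | {q9} | {q4} — 9 equivalence classes.
q5 and q7 lie in the same block of the stable partition, so they are equivalent — no string distinguishes them.

Yes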